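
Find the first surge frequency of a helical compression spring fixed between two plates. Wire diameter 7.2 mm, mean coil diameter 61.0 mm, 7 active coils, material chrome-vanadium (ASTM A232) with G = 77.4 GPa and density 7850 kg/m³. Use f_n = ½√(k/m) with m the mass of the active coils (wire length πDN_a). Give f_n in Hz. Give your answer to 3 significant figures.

k = Gd⁴/(8D³N_a) = (77.4×10³)(7.2⁴)/(8·61.0³·7) = 16.364 N/mm = 16364 N/m
Wire length L = πDN_a = π·61.0·7 = 1341.5 mm
m = ρ·(πd²/4)·L = 7850 × 40.715×10⁻⁶ m² × 1.3415 m = 0.42875 kg
f_n = ½√(k/m) = 0.5·√(16364/0.42875) = 0.5·√(38167) = 97.682 Hz

97.7 Hz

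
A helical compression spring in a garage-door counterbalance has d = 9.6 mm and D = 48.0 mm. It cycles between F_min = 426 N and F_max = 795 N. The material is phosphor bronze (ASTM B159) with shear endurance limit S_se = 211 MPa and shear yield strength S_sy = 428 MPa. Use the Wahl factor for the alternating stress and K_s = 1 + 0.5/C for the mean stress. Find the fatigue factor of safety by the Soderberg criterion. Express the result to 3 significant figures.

2.67

C = D/d = 48.0/9.6 = 5.0000; K_W = (4C−1)/(4C−4)+0.615/C = 1.3105; K_s = 1+0.5/C = 1.1000
F_a = (F_max−F_min)/2 = 184.5 N; F_m = (F_max+F_min)/2 = 610.5 N
τ_a = K_W·8F_aD/(πd³) = 1.3105 × 25.49 = 33.404 MPa
τ_m = K_s·8F_mD/(πd³) = 1.1000 × 84.344 = 92.778 MPa
Soderberg: 1/n_f = τ_a/S_se + τ_m/S_sy = 33.404/211 + 92.778/428 = 0.15831 + 0.21677 = 0.37509
n_f = 1/0.37509 = 2.666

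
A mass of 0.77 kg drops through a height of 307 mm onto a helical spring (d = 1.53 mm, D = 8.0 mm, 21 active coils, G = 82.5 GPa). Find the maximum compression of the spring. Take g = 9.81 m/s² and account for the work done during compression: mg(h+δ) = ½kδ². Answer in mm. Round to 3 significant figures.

31.2 mm

k = Gd⁴/(8D³N_a) = (82.5×10³)(1.53⁴)/(8·8.0³·21) = 5.2558 N/mm
W = mg = 0.77 × 9.81 = 7.5537 N
½kδ² − Wδ − Wh = 0 → δ = (W + √(W² + 2kWh))/k
δ = (7.5537 + √(57.058 + 24376.3))/5.2558 = (7.5537 + 156.31)/5.2558 = 31.178 mm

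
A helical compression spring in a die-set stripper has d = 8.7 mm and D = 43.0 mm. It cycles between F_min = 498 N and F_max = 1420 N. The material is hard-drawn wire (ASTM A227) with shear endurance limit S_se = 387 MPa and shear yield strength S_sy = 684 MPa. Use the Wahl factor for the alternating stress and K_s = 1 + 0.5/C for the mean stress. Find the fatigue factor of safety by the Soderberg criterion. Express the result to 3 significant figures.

1.93

C = D/d = 43.0/8.7 = 4.9425; K_W = (4C−1)/(4C−4)+0.615/C = 1.3147; K_s = 1+0.5/C = 1.1012
F_a = (F_max−F_min)/2 = 461 N; F_m = (F_max+F_min)/2 = 959 N
τ_a = K_W·8F_aD/(πd³) = 1.3147 × 76.657 = 100.78 MPa
τ_m = K_s·8F_mD/(πd³) = 1.1012 × 159.47 = 175.6 MPa
Soderberg: 1/n_f = τ_a/S_se + τ_m/S_sy = 100.78/387 + 175.6/684 = 0.26041 + 0.25672 = 0.51713
n_f = 1/0.51713 = 1.934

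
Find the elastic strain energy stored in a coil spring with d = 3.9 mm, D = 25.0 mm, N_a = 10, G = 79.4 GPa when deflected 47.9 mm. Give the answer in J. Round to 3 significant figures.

16.9 J

k = Gd⁴/(8D³N_a) = (79.4×10³)(3.9⁴)/(8·25.0³·10) = 14.695 N/mm
U = ½kδ² = 0.5 × 14.695 × 47.9² = 16858 N·mm = 16.858 J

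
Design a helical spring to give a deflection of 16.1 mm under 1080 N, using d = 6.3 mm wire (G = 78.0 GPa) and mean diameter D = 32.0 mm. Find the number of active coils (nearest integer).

7

Required rate k = F/δ = 1080/16.1 = 67.081 N/mm
N_a = Gd⁴/(8D³k) = (78.0×10³ × 6.3⁴)/(8 × 32.0³ × 67.081)
    = 1.22873e+08 / 1.75848e+07 = 6.987 → 7 coils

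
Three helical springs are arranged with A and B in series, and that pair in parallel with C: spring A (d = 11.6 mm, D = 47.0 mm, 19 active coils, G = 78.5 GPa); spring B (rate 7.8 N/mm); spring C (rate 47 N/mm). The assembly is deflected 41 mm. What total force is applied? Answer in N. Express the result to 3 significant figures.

2220 N

k_A = Gd⁴/(8D³N_a) = (78.5×10³)(11.6⁴)/(8·47.0³·19) = 90.067 N/mm
Springs A,B series: k_AB = 1/(1/90.067+1/7.8) = 7.1783 N/mm; parallel with C: k_eq = 7.1783+47 = 54.178 N/mm
F = k_eq·δ = 54.178·41 = 2221.3 N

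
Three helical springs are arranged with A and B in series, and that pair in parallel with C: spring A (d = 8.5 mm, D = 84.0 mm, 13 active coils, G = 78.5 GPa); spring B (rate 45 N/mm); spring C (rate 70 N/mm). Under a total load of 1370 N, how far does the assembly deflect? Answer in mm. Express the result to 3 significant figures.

18.1 mm

k_A = Gd⁴/(8D³N_a) = (78.5×10³)(8.5⁴)/(8·84.0³·13) = 6.6477 N/mm
Springs A,B series: k_AB = 1/(1/6.6477+1/45) = 5.7921 N/mm; parallel with C: k_eq = 5.7921+70 = 75.792 N/mm
δ = F/k_eq = 1370/75.792 = 18.076 mm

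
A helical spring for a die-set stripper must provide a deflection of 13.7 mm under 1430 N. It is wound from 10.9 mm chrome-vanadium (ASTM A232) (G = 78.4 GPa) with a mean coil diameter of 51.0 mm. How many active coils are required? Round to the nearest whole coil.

Required rate k = F/δ = 1430/13.7 = 104.38 N/mm
N_a = Gd⁴/(8D³k) = (78.4×10³ × 10.9⁴)/(8 × 51.0³ × 104.38)
    = 1.10668e+09 / 1.10768e+08 = 9.991 → 10 coils

10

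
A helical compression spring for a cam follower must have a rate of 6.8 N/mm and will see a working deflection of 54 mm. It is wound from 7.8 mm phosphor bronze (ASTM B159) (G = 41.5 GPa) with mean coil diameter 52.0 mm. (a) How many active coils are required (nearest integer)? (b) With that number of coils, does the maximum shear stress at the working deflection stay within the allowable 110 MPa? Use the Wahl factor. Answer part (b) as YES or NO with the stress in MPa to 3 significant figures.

(a) 20 coils; (b) NO, τ_max = 126 MPa

N_a = Gd⁴/(8D³k) = (41.5×10³)(7.8⁴)/(8·52.0³·6.8) = 20.08 → N_a = 20
Actual rate k = Gd⁴/(8D³·20) = 6.828 N/mm
Working load F = kδ = 6.828·54 = 368.71 N
C = 52.0/7.8 = 6.6667; K_W = (4C−1)/(4C−4)+0.615/C = 1.2246
τ_max = K_W·8FD/(πd³) = 1.2246·102.88 = 125.99 MPa
τ_max > 110 MPa → exceeds allowable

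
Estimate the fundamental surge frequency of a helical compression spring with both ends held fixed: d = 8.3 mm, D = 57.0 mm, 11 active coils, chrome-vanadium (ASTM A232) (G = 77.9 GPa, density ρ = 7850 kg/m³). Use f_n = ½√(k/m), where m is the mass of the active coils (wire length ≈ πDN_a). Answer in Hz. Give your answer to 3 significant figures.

k = Gd⁴/(8D³N_a) = (77.9×10³)(8.3⁴)/(8·57.0³·11) = 22.685 N/mm = 22685 N/m
Wire length L = πDN_a = π·57.0·11 = 1969.8 mm
m = ρ·(πd²/4)·L = 7850 × 54.106×10⁻⁶ m² × 1.9698 m = 0.83663 kg
f_n = ½√(k/m) = 0.5·√(22685/0.83663) = 0.5·√(27115) = 82.333 Hz

82.3 Hz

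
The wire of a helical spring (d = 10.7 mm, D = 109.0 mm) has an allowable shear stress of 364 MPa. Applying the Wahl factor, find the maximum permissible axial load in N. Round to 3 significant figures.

C = D/d = 109.0/10.7 = 10.1869
K_W = (4C−1)/(4C−4) + 0.615/C = 39.748/36.748 + 0.0604 = 1.1420
τ_max = K·8FD/(πd³) → F_max = τ_allow·πd³/(8DK)
F_max = 364·π·10.7³/(8·109.0·1.1420) = 1.4009e+06/995.83 = 1406.7 N

1410 N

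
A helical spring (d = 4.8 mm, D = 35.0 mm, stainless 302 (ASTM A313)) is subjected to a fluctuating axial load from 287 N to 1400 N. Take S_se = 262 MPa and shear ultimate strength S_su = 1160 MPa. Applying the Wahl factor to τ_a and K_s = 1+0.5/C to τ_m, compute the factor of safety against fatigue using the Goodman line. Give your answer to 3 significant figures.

0.372

C = D/d = 35.0/4.8 = 7.2917; K_W = (4C−1)/(4C−4)+0.615/C = 1.2035; K_s = 1+0.5/C = 1.0686
F_a = (F_max−F_min)/2 = 556.5 N; F_m = (F_max+F_min)/2 = 843.5 N
τ_a = K_W·8F_aD/(πd³) = 1.2035 × 448.49 = 539.78 MPa
τ_m = K_s·8F_mD/(πd³) = 1.0686 × 679.78 = 726.4 MPa
Goodman: 1/n_f = τ_a/S_se + τ_m/S_su = 539.78/262 + 726.4/1160 = 2.06021 + 0.62620 = 2.6864
n_f = 1/2.6864 = 0.3722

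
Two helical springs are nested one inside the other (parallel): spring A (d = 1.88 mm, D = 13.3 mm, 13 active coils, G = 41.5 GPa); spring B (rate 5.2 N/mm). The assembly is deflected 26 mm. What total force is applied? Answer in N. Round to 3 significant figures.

190 N

k_A = Gd⁴/(8D³N_a) = (41.5×10³)(1.88⁴)/(8·13.3³·13) = 2.1188 N/mm
Parallel: k_eq = 2.1188 + 5.2 = 7.3188 N/mm
F = k_eq·δ = 7.3188·26 = 190.29 N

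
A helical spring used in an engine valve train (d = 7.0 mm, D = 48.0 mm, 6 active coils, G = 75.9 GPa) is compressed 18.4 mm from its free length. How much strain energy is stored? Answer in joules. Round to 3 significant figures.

k = Gd⁴/(8D³N_a) = (75.9×10³)(7.0⁴)/(8·48.0³·6) = 34.33 N/mm
U = ½kδ² = 0.5 × 34.33 × 18.4² = 5811.3 N·mm = 5.8113 J

5.81 J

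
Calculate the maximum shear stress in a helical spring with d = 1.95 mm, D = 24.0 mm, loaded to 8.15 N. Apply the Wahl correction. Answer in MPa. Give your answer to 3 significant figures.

75.0 MPa

Spring index C = D/d = 24.0/1.95 = 12.3077
K_W = (4C−1)/(4C−4) + 0.615/C = 48.231/45.231 + 0.0500 = 1.1163
τ₀ = 8FD/(πd³) = 8·8.15·24.0/(π·1.95³) = 1564.8/23.295 = 67.175 MPa
τ_max = K·τ₀ = 1.1163 × 67.175 = 74.987 MPa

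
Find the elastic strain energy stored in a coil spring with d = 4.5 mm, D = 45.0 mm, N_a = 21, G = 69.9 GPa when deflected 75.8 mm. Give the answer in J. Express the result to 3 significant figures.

k = Gd⁴/(8D³N_a) = (69.9×10³)(4.5⁴)/(8·45.0³·21) = 1.8723 N/mm
U = ½kδ² = 0.5 × 1.8723 × 75.8² = 5378.8 N·mm = 5.3788 J

5.38 J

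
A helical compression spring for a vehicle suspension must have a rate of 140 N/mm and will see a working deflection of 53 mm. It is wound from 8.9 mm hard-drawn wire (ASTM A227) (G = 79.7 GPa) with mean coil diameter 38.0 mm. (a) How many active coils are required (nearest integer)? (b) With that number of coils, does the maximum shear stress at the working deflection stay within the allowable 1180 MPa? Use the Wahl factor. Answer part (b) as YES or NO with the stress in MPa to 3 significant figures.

(a) 8 coils; (b) NO, τ_max = 1420 MPa

N_a = Gd⁴/(8D³k) = (79.7×10³)(8.9⁴)/(8·38.0³·140) = 8.137 → N_a = 8
Actual rate k = Gd⁴/(8D³·8) = 142.39 N/mm
Working load F = kδ = 142.39·53 = 7546.8 N
C = 38.0/8.9 = 4.2697; K_W = (4C−1)/(4C−4)+0.615/C = 1.3734
τ_max = K_W·8FD/(πd³) = 1.3734·1035.9 = 1422.7 MPa
τ_max > 1180 MPa → exceeds allowable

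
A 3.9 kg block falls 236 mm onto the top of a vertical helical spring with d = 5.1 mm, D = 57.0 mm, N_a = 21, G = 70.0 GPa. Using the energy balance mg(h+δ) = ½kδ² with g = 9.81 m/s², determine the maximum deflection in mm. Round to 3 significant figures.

137 mm

k = Gd⁴/(8D³N_a) = (70.0×10³)(5.1⁴)/(8·57.0³·21) = 1.5221 N/mm
W = mg = 3.9 × 9.81 = 38.259 N
½kδ² − Wδ − Wh = 0 → δ = (W + √(W² + 2kWh))/k
δ = (38.259 + √(1463.8 + 27486.6))/1.5221 = (38.259 + 170.15)/1.5221 = 136.92 mm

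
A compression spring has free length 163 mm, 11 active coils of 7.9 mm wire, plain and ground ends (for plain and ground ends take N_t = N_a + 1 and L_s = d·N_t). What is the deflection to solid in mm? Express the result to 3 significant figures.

68.2 mm

N_t = 12; L_s = 7.9·12 = 94.8 mm
δ_solid = L₀ − L_s = 163 − 94.8 = 68.2 mm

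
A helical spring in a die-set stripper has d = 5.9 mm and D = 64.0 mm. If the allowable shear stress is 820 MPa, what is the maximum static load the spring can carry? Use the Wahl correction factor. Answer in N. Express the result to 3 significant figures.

C = D/d = 64.0/5.9 = 10.8475
K_W = (4C−1)/(4C−4) + 0.615/C = 42.390/39.390 + 0.0567 = 1.1329
τ_max = K·8FD/(πd³) → F_max = τ_allow·πd³/(8DK)
F_max = 820·π·5.9³/(8·64.0·1.1329) = 5.2908e+05/580.02 = 912.17 N

912 N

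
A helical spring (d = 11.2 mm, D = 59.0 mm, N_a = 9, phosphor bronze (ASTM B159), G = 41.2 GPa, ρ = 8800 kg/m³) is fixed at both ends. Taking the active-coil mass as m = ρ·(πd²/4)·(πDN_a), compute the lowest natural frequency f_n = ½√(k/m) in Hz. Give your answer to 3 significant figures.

k = Gd⁴/(8D³N_a) = (41.2×10³)(11.2⁴)/(8·59.0³·9) = 43.841 N/mm = 43841 N/m
Wire length L = πDN_a = π·59.0·9 = 1668.2 mm
m = ρ·(πd²/4)·L = 8800 × 98.52×10⁻⁶ m² × 1.6682 m = 1.4463 kg
f_n = ½√(k/m) = 0.5·√(43841/1.4463) = 0.5·√(30313) = 87.053 Hz

87.1 Hz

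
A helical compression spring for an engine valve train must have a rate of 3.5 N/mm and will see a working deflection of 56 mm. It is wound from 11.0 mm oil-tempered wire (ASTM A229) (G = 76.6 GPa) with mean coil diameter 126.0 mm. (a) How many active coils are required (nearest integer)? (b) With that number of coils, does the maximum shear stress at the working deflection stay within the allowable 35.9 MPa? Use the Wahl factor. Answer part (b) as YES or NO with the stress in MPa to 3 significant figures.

N_a = Gd⁴/(8D³k) = (76.6×10³)(11.0⁴)/(8·126.0³·3.5) = 20.02 → N_a = 20
Actual rate k = Gd⁴/(8D³·20) = 3.504 N/mm
Working load F = kδ = 3.504·56 = 196.23 N
C = 126.0/11.0 = 11.4545; K_W = (4C−1)/(4C−4)+0.615/C = 1.1254
τ_max = K_W·8FD/(πd³) = 1.1254·47.303 = 53.236 MPa
τ_max > 35.9 MPa → exceeds allowable

(a) 20 coils; (b) NO, τ_max = 53.2 MPa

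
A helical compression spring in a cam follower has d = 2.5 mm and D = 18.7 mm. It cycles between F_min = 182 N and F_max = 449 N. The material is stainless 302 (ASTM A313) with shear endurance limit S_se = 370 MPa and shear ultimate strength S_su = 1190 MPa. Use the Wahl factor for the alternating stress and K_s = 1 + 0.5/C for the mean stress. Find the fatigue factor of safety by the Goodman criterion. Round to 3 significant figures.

C = D/d = 18.7/2.5 = 7.4800; K_W = (4C−1)/(4C−4)+0.615/C = 1.1980; K_s = 1+0.5/C = 1.0668
F_a = (F_max−F_min)/2 = 133.5 N; F_m = (F_max+F_min)/2 = 315.5 N
τ_a = K_W·8F_aD/(πd³) = 1.1980 × 406.86 = 487.4 MPa
τ_m = K_s·8F_mD/(πd³) = 1.0668 × 961.53 = 1025.8 MPa
Goodman: 1/n_f = τ_a/S_se + τ_m/S_su = 487.4/370 + 1025.8/1190 = 1.31730 + 0.86202 = 2.1793
n_f = 1/2.1793 = 0.4589

0.459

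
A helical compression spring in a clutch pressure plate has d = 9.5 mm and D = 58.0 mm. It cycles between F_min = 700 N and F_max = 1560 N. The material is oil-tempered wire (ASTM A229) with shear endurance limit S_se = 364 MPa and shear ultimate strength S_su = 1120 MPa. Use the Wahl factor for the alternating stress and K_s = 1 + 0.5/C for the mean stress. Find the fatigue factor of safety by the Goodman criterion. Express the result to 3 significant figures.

C = D/d = 58.0/9.5 = 6.1053; K_W = (4C−1)/(4C−4)+0.615/C = 1.2476; K_s = 1+0.5/C = 1.0819
F_a = (F_max−F_min)/2 = 430 N; F_m = (F_max+F_min)/2 = 1130 N
τ_a = K_W·8F_aD/(πd³) = 1.2476 × 74.074 = 92.418 MPa
τ_m = K_s·8F_mD/(πd³) = 1.0819 × 194.66 = 210.6 MPa
Goodman: 1/n_f = τ_a/S_se + τ_m/S_su = 92.418/364 + 210.6/1120 = 0.25389 + 0.18804 = 0.44193
n_f = 1/0.44193 = 2.263

2.26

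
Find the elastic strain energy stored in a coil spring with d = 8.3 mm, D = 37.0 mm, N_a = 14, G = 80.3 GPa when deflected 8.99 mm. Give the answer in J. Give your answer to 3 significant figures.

k = Gd⁴/(8D³N_a) = (80.3×10³)(8.3⁴)/(8·37.0³·14) = 67.175 N/mm
U = ½kδ² = 0.5 × 67.175 × 8.99² = 2714.5 N·mm = 2.7145 J

2.71 J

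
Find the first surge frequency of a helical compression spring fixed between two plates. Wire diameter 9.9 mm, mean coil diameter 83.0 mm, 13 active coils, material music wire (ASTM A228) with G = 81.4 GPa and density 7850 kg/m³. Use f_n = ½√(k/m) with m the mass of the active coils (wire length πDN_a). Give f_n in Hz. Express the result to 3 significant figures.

k = Gd⁴/(8D³N_a) = (81.4×10³)(9.9⁴)/(8·83.0³·13) = 13.149 N/mm = 13149 N/m
Wire length L = πDN_a = π·83.0·13 = 3389.8 mm
m = ρ·(πd²/4)·L = 7850 × 76.977×10⁻⁶ m² × 3.3898 m = 2.0483 kg
f_n = ½√(k/m) = 0.5·√(13149/2.0483) = 0.5·√(6419.4) = 40.061 Hz

40.1 Hz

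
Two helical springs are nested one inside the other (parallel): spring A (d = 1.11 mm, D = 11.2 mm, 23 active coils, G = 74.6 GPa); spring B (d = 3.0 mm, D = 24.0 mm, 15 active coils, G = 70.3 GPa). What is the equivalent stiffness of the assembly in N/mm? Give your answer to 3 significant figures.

k_A = Gd⁴/(8D³N_a) = (74.6×10³)(1.11⁴)/(8·11.2³·23) = 0.43809 N/mm
k_B = Gd⁴/(8D³N_a) = (70.3×10³)(3.0⁴)/(8·24.0³·15) = 3.4326 N/mm
Parallel: k_eq = 0.43809 + 3.4326 = 3.8707 N/mm

3.87 N/mm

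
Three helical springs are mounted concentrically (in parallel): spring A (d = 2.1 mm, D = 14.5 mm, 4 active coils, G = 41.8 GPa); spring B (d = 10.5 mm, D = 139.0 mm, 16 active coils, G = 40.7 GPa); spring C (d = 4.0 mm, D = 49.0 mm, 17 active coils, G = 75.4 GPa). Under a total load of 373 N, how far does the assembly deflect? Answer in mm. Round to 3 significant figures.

34.0 mm

k_A = Gd⁴/(8D³N_a) = (41.8×10³)(2.1⁴)/(8·14.5³·4) = 8.333 N/mm
k_B = Gd⁴/(8D³N_a) = (40.7×10³)(10.5⁴)/(8·139.0³·16) = 1.4391 N/mm
k_C = Gd⁴/(8D³N_a) = (75.4×10³)(4.0⁴)/(8·49.0³·17) = 1.2064 N/mm
Parallel: k_eq = 8.333 + 1.4391 + 1.2064 = 10.978 N/mm
δ = F/k_eq = 373/10.978 = 33.976 mm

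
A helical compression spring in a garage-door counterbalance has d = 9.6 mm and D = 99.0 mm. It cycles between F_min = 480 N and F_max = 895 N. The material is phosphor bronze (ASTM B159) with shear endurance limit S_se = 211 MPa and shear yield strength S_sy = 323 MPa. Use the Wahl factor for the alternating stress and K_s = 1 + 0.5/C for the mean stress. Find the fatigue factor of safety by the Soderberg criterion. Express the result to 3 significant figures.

C = D/d = 99.0/9.6 = 10.3125; K_W = (4C−1)/(4C−4)+0.615/C = 1.1402; K_s = 1+0.5/C = 1.0485
F_a = (F_max−F_min)/2 = 207.5 N; F_m = (F_max+F_min)/2 = 687.5 N
τ_a = K_W·8F_aD/(πd³) = 1.1402 × 59.126 = 67.414 MPa
τ_m = K_s·8F_mD/(πd³) = 1.0485 × 195.9 = 205.4 MPa
Soderberg: 1/n_f = τ_a/S_se + τ_m/S_sy = 67.414/211 + 205.4/323 = 0.31950 + 0.63591 = 0.95541
n_f = 1/0.95541 = 1.047

1.05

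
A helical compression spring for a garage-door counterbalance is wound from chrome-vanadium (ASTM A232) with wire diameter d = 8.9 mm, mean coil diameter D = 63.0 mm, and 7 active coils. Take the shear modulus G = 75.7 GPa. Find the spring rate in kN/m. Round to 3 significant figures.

33.9 kN/m

k = Gd⁴/(8D³N_a) = (75.7×10³ × 8.9⁴) / (8 × 63.0³ × 7)
  = 4.74959e+08 / 1.40026e+07 = 33.919 N/mm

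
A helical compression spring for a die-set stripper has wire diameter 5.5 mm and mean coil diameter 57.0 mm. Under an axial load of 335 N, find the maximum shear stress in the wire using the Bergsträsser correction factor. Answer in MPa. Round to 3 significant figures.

330 MPa

Spring index C = D/d = 57.0/5.5 = 10.3636
K_B = (4C+2)/(4C−3) = 43.455/38.455 = 1.1300
τ₀ = 8FD/(πd³) = 8·335·57.0/(π·5.5³) = 152760/522.68 = 292.26 MPa
τ_max = K·τ₀ = 1.1300 × 292.26 = 330.26 MPa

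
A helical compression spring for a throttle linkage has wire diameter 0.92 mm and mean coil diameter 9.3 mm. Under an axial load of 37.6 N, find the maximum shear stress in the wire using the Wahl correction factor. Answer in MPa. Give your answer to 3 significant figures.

Spring index C = D/d = 9.3/0.92 = 10.1087
K_W = (4C−1)/(4C−4) + 0.615/C = 39.435/36.435 + 0.0608 = 1.1432
τ₀ = 8FD/(πd³) = 8·37.6·9.3/(π·0.92³) = 2797.44/2.4463 = 1143.5 MPa
τ_max = K·τ₀ = 1.1432 × 1143.5 = 1307.3 MPa

1310 MPa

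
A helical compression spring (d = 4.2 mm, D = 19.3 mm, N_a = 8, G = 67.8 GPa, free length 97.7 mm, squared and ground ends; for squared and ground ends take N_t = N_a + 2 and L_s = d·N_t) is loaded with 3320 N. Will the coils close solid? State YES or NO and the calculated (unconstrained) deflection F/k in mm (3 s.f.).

YES, δ = 72.4 mm

k = Gd⁴/(8D³N_a) = (67.8×10³)(4.2⁴)/(8·19.3³·8) = 45.854 N/mm
N_t = 10; L_s = 4.2·10 = 42 mm; δ_solid = L₀ − L_s = 97.7 − 42 = 55.7 mm
δ = F/k = 3320/45.854 = 72.404 mm
δ ≥ δ_solid → spring goes solid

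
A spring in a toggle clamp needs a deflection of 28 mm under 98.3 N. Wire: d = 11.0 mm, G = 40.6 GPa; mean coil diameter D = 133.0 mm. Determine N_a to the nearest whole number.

Required rate k = F/δ = 98.3/28 = 3.5107 N/mm
N_a = Gd⁴/(8D³k) = (40.6×10³ × 11.0⁴)/(8 × 133.0³ × 3.5107)
    = 5.94425e+08 / 6.60755e+07 = 8.996 → 9 coils

9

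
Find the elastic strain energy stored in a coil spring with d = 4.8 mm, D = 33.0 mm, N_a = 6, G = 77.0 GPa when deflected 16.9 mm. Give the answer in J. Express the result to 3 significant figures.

3.38 J

k = Gd⁴/(8D³N_a) = (77.0×10³)(4.8⁴)/(8·33.0³·6) = 23.696 N/mm
U = ½kδ² = 0.5 × 23.696 × 16.9² = 3383.9 N·mm = 3.3839 J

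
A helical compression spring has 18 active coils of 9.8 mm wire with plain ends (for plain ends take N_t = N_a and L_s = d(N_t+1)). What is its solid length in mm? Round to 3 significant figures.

plain ends: N_t = N_a = 18
L_s = d·(N_t+1) = 9.8 × 19 = 186.2 mm

186 mm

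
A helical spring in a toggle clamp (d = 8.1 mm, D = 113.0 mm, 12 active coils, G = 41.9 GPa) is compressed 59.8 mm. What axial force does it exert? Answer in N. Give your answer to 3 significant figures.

77.9 N

k = Gd⁴/(8D³N_a) = (41.9×10³)(8.1⁴)/(8·113.0³·12) = 1.3021 N/mm
F = k·δ = 1.3021 × 59.8 = 77.866 N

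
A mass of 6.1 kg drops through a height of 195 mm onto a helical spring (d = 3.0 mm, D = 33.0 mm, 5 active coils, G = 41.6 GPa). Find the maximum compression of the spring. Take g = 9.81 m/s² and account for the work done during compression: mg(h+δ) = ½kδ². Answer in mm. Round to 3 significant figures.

k = Gd⁴/(8D³N_a) = (41.6×10³)(3.0⁴)/(8·33.0³·5) = 2.3441 N/mm
W = mg = 6.1 × 9.81 = 59.841 N
½kδ² − Wδ − Wh = 0 → δ = (W + √(W² + 2kWh))/k
δ = (59.841 + √(3580.9 + 54706.6))/2.3441 = (59.841 + 241.43)/2.3441 = 128.52 mm

129 mm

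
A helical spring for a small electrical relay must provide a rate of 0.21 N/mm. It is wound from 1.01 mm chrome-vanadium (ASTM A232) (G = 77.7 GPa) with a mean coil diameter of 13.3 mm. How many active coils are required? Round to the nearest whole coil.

N_a = Gd⁴/(8D³k) = (77.7×10³ × 1.01⁴)/(8 × 13.3³ × 0.21)
    = 80854.9 / 3952.43 = 20.46 → 20 coils

20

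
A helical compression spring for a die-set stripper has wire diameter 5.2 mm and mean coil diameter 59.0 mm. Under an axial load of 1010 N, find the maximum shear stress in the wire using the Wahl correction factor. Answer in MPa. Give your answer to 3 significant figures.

Spring index C = D/d = 59.0/5.2 = 11.3462
K_W = (4C−1)/(4C−4) + 0.615/C = 44.385/41.385 + 0.0542 = 1.1267
τ₀ = 8FD/(πd³) = 8·1010·59.0/(π·5.2³) = 476720/441.73 = 1079.2 MPa
τ_max = K·τ₀ = 1.1267 × 1079.2 = 1215.9 MPa

1220 MPa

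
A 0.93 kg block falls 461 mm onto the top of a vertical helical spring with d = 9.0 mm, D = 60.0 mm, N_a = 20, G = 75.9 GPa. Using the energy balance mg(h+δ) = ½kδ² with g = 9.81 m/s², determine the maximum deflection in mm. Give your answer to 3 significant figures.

24.8 mm

k = Gd⁴/(8D³N_a) = (75.9×10³)(9.0⁴)/(8·60.0³·20) = 14.409 N/mm
W = mg = 0.93 × 9.81 = 9.1233 N
½kδ² − Wδ − Wh = 0 → δ = (W + √(W² + 2kWh))/k
δ = (9.1233 + √(83.235 + 121205))/14.409 = (9.1233 + 348.26)/14.409 = 24.803 mm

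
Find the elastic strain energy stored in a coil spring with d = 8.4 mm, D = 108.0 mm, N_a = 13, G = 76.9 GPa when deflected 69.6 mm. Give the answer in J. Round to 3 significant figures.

k = Gd⁴/(8D³N_a) = (76.9×10³)(8.4⁴)/(8·108.0³·13) = 2.9224 N/mm
U = ½kδ² = 0.5 × 2.9224 × 69.6² = 7078.3 N·mm = 7.0783 J

7.08 J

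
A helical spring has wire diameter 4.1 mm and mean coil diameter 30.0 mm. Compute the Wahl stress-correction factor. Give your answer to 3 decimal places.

1.203

C = D/d = 30.0/4.1 = 7.3171
K_W = (4C−1)/(4C−4) + 0.615/C = 28.268/25.268 + 0.0840 = 1.2028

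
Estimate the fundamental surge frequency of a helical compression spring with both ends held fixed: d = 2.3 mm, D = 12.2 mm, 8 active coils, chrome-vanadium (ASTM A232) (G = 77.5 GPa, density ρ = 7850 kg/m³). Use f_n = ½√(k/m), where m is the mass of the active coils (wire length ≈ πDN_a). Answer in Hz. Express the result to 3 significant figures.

683 Hz

k = Gd⁴/(8D³N_a) = (77.5×10³)(2.3⁴)/(8·12.2³·8) = 18.662 N/mm = 18662 N/m
Wire length L = πDN_a = π·12.2·8 = 306.62 mm
m = ρ·(πd²/4)·L = 7850 × 4.1548×10⁻⁶ m² × 0.30662 m = 0.01 kg
f_n = ½√(k/m) = 0.5·√(18662/0.01) = 0.5·√(1.8661e+06) = 683.03 Hz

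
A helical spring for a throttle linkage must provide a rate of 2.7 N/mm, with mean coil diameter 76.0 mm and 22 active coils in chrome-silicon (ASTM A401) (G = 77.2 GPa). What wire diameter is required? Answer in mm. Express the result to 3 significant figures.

d = (8D³N_a·k / G)^(1/4) = (8·76.0³·22·2.7 / (77.2×10³))^0.25
  = (2702.1)^0.25 = 7.2098 mm

7.21 mm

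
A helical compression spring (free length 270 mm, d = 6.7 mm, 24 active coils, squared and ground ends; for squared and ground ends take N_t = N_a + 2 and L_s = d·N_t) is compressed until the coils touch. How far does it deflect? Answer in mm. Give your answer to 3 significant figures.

95.8 mm

N_t = 26; L_s = 6.7·26 = 174.2 mm
δ_solid = L₀ − L_s = 270 − 174.2 = 95.8 mm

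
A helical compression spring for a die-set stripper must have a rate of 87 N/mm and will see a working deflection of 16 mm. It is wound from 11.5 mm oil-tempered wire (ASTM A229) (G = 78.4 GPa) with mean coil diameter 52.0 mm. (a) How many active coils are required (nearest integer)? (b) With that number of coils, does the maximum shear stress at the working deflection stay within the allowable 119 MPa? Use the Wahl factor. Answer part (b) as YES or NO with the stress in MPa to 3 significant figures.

(a) 14 coils; (b) NO, τ_max = 164 MPa

N_a = Gd⁴/(8D³k) = (78.4×10³)(11.5⁴)/(8·52.0³·87) = 14.01 → N_a = 14
Actual rate k = Gd⁴/(8D³·14) = 87.072 N/mm
Working load F = kδ = 87.072·16 = 1393.2 N
C = 52.0/11.5 = 4.5217; K_W = (4C−1)/(4C−4)+0.615/C = 1.3490
τ_max = K_W·8FD/(πd³) = 1.3490·121.3 = 163.63 MPa
τ_max > 119 MPa → exceeds allowable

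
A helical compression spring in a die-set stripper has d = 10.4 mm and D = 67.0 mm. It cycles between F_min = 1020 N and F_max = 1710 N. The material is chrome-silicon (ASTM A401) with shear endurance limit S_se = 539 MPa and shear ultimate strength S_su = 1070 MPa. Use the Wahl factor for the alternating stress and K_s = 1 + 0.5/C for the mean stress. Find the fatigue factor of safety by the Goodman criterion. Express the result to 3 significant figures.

3.05

C = D/d = 67.0/10.4 = 6.4423; K_W = (4C−1)/(4C−4)+0.615/C = 1.2333; K_s = 1+0.5/C = 1.0776
F_a = (F_max−F_min)/2 = 345 N; F_m = (F_max+F_min)/2 = 1365 N
τ_a = K_W·8F_aD/(πd³) = 1.2333 × 52.328 = 64.535 MPa
τ_m = K_s·8F_mD/(πd³) = 1.0776 × 207.04 = 223.11 MPa
Goodman: 1/n_f = τ_a/S_se + τ_m/S_su = 64.535/539 + 223.11/1070 = 0.11973 + 0.20851 = 0.32824
n_f = 1/0.32824 = 3.047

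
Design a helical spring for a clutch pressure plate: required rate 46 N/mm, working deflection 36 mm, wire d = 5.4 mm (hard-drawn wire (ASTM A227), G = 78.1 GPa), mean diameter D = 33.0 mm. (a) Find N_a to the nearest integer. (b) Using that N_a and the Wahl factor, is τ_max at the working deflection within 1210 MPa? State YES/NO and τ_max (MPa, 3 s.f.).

N_a = Gd⁴/(8D³k) = (78.1×10³)(5.4⁴)/(8·33.0³·46) = 5.022 → N_a = 5
Actual rate k = Gd⁴/(8D³·5) = 46.198 N/mm
Working load F = kδ = 46.198·36 = 1663.1 N
C = 33.0/5.4 = 6.1111; K_W = (4C−1)/(4C−4)+0.615/C = 1.2474
τ_max = K_W·8FD/(πd³) = 1.2474·887.56 = 1107.1 MPa
τ_max ≤ 1210 MPa → acceptable

(a) 5 coils; (b) YES, τ_max = 1110 MPa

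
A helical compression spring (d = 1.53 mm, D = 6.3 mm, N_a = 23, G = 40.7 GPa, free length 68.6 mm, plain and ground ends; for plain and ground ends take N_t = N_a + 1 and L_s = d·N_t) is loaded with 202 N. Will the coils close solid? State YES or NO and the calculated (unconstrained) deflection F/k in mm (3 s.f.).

YES, δ = 41.7 mm

k = Gd⁴/(8D³N_a) = (40.7×10³)(1.53⁴)/(8·6.3³·23) = 4.8475 N/mm
N_t = 24; L_s = 1.53·24 = 36.72 mm; δ_solid = L₀ − L_s = 68.6 − 36.72 = 31.88 mm
δ = F/k = 202/4.8475 = 41.671 mm
δ ≥ δ_solid → spring goes solid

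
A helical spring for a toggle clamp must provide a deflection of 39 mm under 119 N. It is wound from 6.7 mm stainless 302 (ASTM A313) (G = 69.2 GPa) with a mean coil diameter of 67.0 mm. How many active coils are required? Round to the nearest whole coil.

19

Required rate k = F/δ = 119/39 = 3.0513 N/mm
N_a = Gd⁴/(8D³k) = (69.2×10³ × 6.7⁴)/(8 × 67.0³ × 3.0513)
    = 1.39446e+08 / 7.3417e+06 = 18.99 → 19 coils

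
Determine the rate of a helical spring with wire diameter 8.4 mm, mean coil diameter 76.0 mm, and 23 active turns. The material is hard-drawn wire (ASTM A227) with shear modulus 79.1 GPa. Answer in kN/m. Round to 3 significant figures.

4.88 kN/m

k = Gd⁴/(8D³N_a) = (79.1×10³ × 8.4⁴) / (8 × 76.0³ × 23)
  = 3.93816e+08 / 8.07716e+07 = 4.8757 N/mm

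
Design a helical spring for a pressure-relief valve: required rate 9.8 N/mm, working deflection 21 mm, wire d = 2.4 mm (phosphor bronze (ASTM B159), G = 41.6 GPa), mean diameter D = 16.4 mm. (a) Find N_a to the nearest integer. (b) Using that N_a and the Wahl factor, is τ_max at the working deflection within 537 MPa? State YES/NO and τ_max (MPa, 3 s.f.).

N_a = Gd⁴/(8D³k) = (41.6×10³)(2.4⁴)/(8·16.4³·9.8) = 3.991 → N_a = 4
Actual rate k = Gd⁴/(8D³·4) = 9.7782 N/mm
Working load F = kδ = 9.7782·21 = 205.34 N
C = 16.4/2.4 = 6.8333; K_W = (4C−1)/(4C−4)+0.615/C = 1.2186
τ_max = K_W·8FD/(πd³) = 1.2186·620.34 = 755.92 MPa
τ_max > 537 MPa → exceeds allowable

(a) 4 coils; (b) NO, τ_max = 756 MPa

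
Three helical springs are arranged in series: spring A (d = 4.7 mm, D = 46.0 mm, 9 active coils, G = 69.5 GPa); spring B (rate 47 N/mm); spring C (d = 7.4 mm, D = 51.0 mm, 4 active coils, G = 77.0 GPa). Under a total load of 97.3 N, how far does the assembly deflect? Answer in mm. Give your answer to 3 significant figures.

24.0 mm

k_A = Gd⁴/(8D³N_a) = (69.5×10³)(4.7⁴)/(8·46.0³·9) = 4.8392 N/mm
k_C = Gd⁴/(8D³N_a) = (77.0×10³)(7.4⁴)/(8·51.0³·4) = 54.395 N/mm
Series: 1/k_eq = 1/4.8392 + 1/47 + 1/54.395 = 0.24631; k_eq = 4.06 N/mm
δ = F/k_eq = 97.3/4.06 = 23.966 mm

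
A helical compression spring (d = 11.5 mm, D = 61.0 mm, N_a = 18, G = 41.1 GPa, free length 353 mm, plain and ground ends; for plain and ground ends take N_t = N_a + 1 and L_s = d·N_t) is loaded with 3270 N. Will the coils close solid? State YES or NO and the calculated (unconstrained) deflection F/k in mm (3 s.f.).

k = Gd⁴/(8D³N_a) = (41.1×10³)(11.5⁴)/(8·61.0³·18) = 21.993 N/mm
N_t = 19; L_s = 11.5·19 = 218.5 mm; δ_solid = L₀ − L_s = 353 − 218.5 = 134.5 mm
δ = F/k = 3270/21.993 = 148.68 mm
δ ≥ δ_solid → spring goes solid

YES, δ = 149 mm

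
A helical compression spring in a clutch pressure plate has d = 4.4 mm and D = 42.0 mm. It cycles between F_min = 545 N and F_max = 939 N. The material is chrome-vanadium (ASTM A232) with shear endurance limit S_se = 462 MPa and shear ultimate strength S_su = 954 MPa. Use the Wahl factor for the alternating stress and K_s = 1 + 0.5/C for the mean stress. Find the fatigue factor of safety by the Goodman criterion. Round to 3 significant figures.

0.608

C = D/d = 42.0/4.4 = 9.5455; K_W = (4C−1)/(4C−4)+0.615/C = 1.1522; K_s = 1+0.5/C = 1.0524
F_a = (F_max−F_min)/2 = 197 N; F_m = (F_max+F_min)/2 = 742 N
τ_a = K_W·8F_aD/(πd³) = 1.1522 × 247.34 = 284.99 MPa
τ_m = K_s·8F_mD/(πd³) = 1.0524 × 931.61 = 980.41 MPa
Goodman: 1/n_f = τ_a/S_se + τ_m/S_su = 284.99/462 + 980.41/954 = 0.61685 + 1.02768 = 1.6445
n_f = 1/1.6445 = 0.6081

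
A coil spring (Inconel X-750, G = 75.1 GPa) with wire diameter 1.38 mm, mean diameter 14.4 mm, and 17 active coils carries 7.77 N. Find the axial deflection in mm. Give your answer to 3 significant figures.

11.6 mm

k = Gd⁴/(8D³N_a) = (75.1×10³)(1.38⁴)/(8·14.4³·17) = 0.6707 N/mm
δ = F/k = 7.77 / 0.6707 = 11.585 mm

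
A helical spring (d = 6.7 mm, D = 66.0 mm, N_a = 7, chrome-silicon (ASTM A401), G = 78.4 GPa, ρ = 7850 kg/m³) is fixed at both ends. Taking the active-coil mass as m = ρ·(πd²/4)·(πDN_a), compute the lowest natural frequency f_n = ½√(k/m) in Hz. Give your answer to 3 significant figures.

k = Gd⁴/(8D³N_a) = (78.4×10³)(6.7⁴)/(8·66.0³·7) = 9.8129 N/mm = 9812.9 N/m
Wire length L = πDN_a = π·66.0·7 = 1451.4 mm
m = ρ·(πd²/4)·L = 7850 × 35.257×10⁻⁶ m² × 1.4514 m = 0.4017 kg
f_n = ½√(k/m) = 0.5·√(9812.9/0.4017) = 0.5·√(24428) = 78.148 Hz

78.1 Hz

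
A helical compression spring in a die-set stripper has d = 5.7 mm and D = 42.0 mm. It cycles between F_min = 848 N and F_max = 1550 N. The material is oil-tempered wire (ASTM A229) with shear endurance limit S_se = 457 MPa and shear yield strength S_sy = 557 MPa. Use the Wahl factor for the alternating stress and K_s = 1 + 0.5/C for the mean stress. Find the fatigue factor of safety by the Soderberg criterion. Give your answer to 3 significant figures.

0.538

C = D/d = 42.0/5.7 = 7.3684; K_W = (4C−1)/(4C−4)+0.615/C = 1.2012; K_s = 1+0.5/C = 1.0679
F_a = (F_max−F_min)/2 = 351 N; F_m = (F_max+F_min)/2 = 1199 N
τ_a = K_W·8F_aD/(πd³) = 1.2012 × 202.71 = 243.5 MPa
τ_m = K_s·8F_mD/(πd³) = 1.0679 × 692.44 = 739.43 MPa
Soderberg: 1/n_f = τ_a/S_se + τ_m/S_sy = 243.5/457 + 739.43/557 = 0.53282 + 1.32752 = 1.8603
n_f = 1/1.8603 = 0.5375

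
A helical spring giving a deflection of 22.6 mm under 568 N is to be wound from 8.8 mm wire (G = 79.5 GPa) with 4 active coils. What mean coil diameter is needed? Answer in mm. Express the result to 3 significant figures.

84.0 mm

Required rate k = F/δ = 568/22.6 = 25.133 N/mm
D = (Gd⁴/(8N_a·k))^(1/3) = (79.5×10³·8.8⁴/(8·4·25.133))^(1/3)
  = (592800)^(1/3) = 84.0045 mm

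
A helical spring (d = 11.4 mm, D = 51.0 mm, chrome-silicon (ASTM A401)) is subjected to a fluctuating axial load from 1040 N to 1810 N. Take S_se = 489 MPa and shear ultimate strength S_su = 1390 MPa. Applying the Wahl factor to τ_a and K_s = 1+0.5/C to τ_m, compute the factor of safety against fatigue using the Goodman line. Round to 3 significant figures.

5.17

C = D/d = 51.0/11.4 = 4.4737; K_W = (4C−1)/(4C−4)+0.615/C = 1.3534; K_s = 1+0.5/C = 1.1118
F_a = (F_max−F_min)/2 = 385 N; F_m = (F_max+F_min)/2 = 1425 N
τ_a = K_W·8F_aD/(πd³) = 1.3534 × 33.749 = 45.675 MPa
τ_m = K_s·8F_mD/(πd³) = 1.1118 × 124.91 = 138.87 MPa
Goodman: 1/n_f = τ_a/S_se + τ_m/S_su = 45.675/489 + 138.87/1390 = 0.09340 + 0.09991 = 0.19331
n_f = 1/0.19331 = 5.173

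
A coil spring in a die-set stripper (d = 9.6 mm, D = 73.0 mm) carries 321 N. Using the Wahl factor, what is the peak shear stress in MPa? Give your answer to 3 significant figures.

80.6 MPa

Spring index C = D/d = 73.0/9.6 = 7.6042
K_W = (4C−1)/(4C−4) + 0.615/C = 29.417/26.417 + 0.0809 = 1.1944
τ₀ = 8FD/(πd³) = 8·321·73.0/(π·9.6³) = 187464/2779.5 = 67.446 MPa
τ_max = K·τ₀ = 1.1944 × 67.446 = 80.56 MPa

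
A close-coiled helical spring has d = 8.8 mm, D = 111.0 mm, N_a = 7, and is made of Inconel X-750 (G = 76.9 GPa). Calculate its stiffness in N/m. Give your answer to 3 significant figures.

k = Gd⁴/(8D³N_a) = (76.9×10³ × 8.8⁴) / (8 × 111.0³ × 7)
  = 4.61166e+08 / 7.65873e+07 = 6.0214 N/mm = 6021.4 N/m

6020 N/m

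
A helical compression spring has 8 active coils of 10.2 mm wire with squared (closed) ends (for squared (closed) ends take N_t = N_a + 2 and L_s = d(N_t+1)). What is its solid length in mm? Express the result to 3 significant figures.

112 mm

squared (closed) ends: N_t = N_a + 2 = 8 + 2 = 10
L_s = d·(N_t+1) = 10.2 × 11 = 112.2 mm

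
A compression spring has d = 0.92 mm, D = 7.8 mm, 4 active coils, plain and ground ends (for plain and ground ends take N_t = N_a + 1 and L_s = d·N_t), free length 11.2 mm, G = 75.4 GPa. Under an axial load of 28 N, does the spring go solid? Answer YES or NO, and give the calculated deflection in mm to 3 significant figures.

k = Gd⁴/(8D³N_a) = (75.4×10³)(0.92⁴)/(8·7.8³·4) = 3.557 N/mm
N_t = 5; L_s = 0.92·5 = 4.6 mm; δ_solid = L₀ − L_s = 11.2 − 4.6 = 6.6 mm
δ = F/k = 28/3.557 = 7.8717 mm
δ ≥ δ_solid → spring goes solid

YES, δ = 7.87 mm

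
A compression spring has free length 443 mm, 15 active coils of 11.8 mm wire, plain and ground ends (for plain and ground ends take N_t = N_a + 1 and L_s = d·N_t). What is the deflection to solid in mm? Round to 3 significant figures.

254 mm

N_t = 16; L_s = 11.8·16 = 188.8 mm
δ_solid = L₀ − L_s = 443 − 188.8 = 254.2 mm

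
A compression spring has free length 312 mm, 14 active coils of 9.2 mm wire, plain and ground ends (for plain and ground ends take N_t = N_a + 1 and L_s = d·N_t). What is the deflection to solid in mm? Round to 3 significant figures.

174 mm

N_t = 15; L_s = 9.2·15 = 138 mm
δ_solid = L₀ − L_s = 312 − 138 = 174 mm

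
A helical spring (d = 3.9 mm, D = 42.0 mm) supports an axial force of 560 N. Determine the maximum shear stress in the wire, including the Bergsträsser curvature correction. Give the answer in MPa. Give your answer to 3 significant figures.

Spring index C = D/d = 42.0/3.9 = 10.7692
K_B = (4C+2)/(4C−3) = 45.077/40.077 = 1.1248
τ₀ = 8FD/(πd³) = 8·560·42.0/(π·3.9³) = 188160/186.36 = 1009.7 MPa
τ_max = K·τ₀ = 1.1248 × 1009.7 = 1135.6 MPa

1140 MPa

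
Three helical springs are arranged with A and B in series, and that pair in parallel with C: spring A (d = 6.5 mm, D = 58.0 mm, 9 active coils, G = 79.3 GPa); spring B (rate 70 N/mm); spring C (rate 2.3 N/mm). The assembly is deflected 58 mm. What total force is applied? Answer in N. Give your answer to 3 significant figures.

k_A = Gd⁴/(8D³N_a) = (79.3×10³)(6.5⁴)/(8·58.0³·9) = 10.077 N/mm
Springs A,B series: k_AB = 1/(1/10.077+1/70) = 8.8085 N/mm; parallel with C: k_eq = 8.8085+2.3 = 11.109 N/mm
F = k_eq·δ = 11.109·58 = 644.29 N

644 N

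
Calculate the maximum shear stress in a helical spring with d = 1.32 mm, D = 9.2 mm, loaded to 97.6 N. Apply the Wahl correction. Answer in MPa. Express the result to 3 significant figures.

1210 MPa

Spring index C = D/d = 9.2/1.32 = 6.9697
K_W = (4C−1)/(4C−4) + 0.615/C = 26.879/23.879 + 0.0882 = 1.2139
τ₀ = 8FD/(πd³) = 8·97.6·9.2/(π·1.32³) = 7183.36/7.2256 = 994.16 MPa
τ_max = K·τ₀ = 1.2139 × 994.16 = 1206.8 MPa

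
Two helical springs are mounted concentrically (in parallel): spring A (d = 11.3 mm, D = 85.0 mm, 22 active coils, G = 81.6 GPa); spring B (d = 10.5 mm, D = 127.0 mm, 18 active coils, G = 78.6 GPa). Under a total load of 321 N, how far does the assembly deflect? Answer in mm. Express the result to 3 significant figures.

k_A = Gd⁴/(8D³N_a) = (81.6×10³)(11.3⁴)/(8·85.0³·22) = 12.309 N/mm
k_B = Gd⁴/(8D³N_a) = (78.6×10³)(10.5⁴)/(8·127.0³·18) = 3.239 N/mm
Parallel: k_eq = 12.309 + 3.239 = 15.548 N/mm
δ = F/k_eq = 321/15.548 = 20.645 mm

20.6 mm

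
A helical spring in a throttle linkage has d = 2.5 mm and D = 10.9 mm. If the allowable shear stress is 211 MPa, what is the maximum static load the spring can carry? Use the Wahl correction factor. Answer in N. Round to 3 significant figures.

87.1 N

C = D/d = 10.9/2.5 = 4.3600
K_W = (4C−1)/(4C−4) + 0.615/C = 16.440/13.440 + 0.1411 = 1.3643
τ_max = K·8FD/(πd³) → F_max = τ_allow·πd³/(8DK)
F_max = 211·π·2.5³/(8·10.9·1.3643) = 10357/118.96 = 87.063 N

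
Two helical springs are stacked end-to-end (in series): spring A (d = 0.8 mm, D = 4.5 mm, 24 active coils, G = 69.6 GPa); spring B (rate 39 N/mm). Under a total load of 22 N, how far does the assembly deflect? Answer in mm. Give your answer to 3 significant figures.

14.1 mm

k_A = Gd⁴/(8D³N_a) = (69.6×10³)(0.8⁴)/(8·4.5³·24) = 1.6294 N/mm
Series: 1/k_eq = 1/1.6294 + 1/39 = 0.63936; k_eq = 1.5641 N/mm
δ = F/k_eq = 22/1.5641 = 14.066 mm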